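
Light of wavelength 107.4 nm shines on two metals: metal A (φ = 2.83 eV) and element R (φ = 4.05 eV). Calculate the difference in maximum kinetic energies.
1.2200 eV

Using KE_max = hc/λ - φ for each metal:

Photon energy: E = hc/λ = 11.5442 eV

For metal A (φ₁ = 2.83 eV):
KE₁ = E - φ₁ = 11.5442 - 2.83 = 8.7142 eV

For element R (φ₂ = 4.05 eV):
KE₂ = E - φ₂ = 11.5442 - 4.05 = 7.4942 eV

Difference:
ΔKE = KE₁ - KE₂ = 8.7142 - 7.4942 = 1.2200 eV

Note: The difference equals the difference in work functions: 4.05 - 2.83 = 1.22 eV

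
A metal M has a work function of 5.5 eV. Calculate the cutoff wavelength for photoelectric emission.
225.43 nm

The threshold wavelength is when the photon energy equals the work function:
hc/λ₀ = φ

Solving for λ₀:
λ₀ = hc/φ = (6.626×10⁻³⁴ J·s)(3×10⁸ m/s) / (5.5 eV × 1.602×10⁻¹⁹ J/eV)
λ₀ = 225.43 nm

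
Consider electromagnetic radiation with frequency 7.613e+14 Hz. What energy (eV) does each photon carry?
3.1485 eV

Using E = hf:

E = hf = (6.626×10⁻³⁴ J·s)(7.613e+14 Hz)
E = 3.1485 eV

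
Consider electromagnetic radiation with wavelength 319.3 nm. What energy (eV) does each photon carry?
3.8830 eV

Using E = hf = hc/λ:

E = hc/λ = (6.626×10⁻³⁴ J·s)(3×10⁸ m/s) / (319.3×10⁻⁹ m)
E = 3.8830 eV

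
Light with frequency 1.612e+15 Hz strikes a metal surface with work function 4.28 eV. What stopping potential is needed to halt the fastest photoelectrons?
2.3867 V

The stopping potential V_s satisfies: eV_s = KE_max

First, find KE_max using Einstein's equation:
E_photon = hf = (6.626×10⁻³⁴ J·s)(1.612e+15 Hz) = 6.6667 eV
KE_max = E_photon - φ = 6.6667 - 4.28 = 2.3867 eV

Since eV_s = KE_max:
V_s = KE_max/e = 2.3867 V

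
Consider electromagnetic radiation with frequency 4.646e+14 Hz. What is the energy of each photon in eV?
1.9214 eV

Using E = hf:

E = hf = (6.626×10⁻³⁴ J·s)(4.646e+14 Hz)
E = 1.9214 eV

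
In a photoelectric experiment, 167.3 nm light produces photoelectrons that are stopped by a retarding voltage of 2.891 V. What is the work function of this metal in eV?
4.52 eV

The stopping potential gives the maximum kinetic energy: KE_max = eV_s = 2.891 eV

From Einstein's photoelectric equation: KE_max = hc/λ - φ
Rearranging: φ = hc/λ - KE_max

Calculate photon energy:
E_photon = hc/λ = (6.626×10⁻³⁴ J·s)(3×10⁸ m/s) / (167.3×10⁻⁹ m) = 7.4109 eV

Therefore:
φ = 7.4109 - 2.891 = 4.52 eV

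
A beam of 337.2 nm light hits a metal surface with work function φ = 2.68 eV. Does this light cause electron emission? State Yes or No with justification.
Yes

For photoemission, the photon energy must exceed the work function.

Photon energy: E = hc/λ = 3.6769 eV
Work function: φ = 2.68 eV

Since E_photon (3.6769 eV) > φ (2.68 eV), photoemission WILL occur.
The threshold wavelength is λ₀ = hc/φ = 462.6 nm.
Since 337.2 nm < 462.6 nm, the light has sufficient energy.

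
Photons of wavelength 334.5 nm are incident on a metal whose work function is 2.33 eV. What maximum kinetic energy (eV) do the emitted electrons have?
1.3766 eV

Using Einstein's photoelectric equation: KE_max = hf - φ = hc/λ - φ

First, calculate the photon energy:
E_photon = hc/λ = (6.626×10⁻³⁴ J·s)(3×10⁸ m/s) / (334.5×10⁻⁹ m)
E_photon = 3.7066 eV

Then, the maximum kinetic energy:
KE_max = E_photon - φ = 3.7066 eV - 2.33 eV = 1.3766 eV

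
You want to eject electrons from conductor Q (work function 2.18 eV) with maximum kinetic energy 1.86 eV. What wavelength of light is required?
306.89 nm

From Einstein's equation: KE_max = hc/λ - φ

Rearranging for λ:
hc/λ = KE_max + φ
λ = hc/(KE_max + φ)

Required photon energy:
E_photon = KE_max + φ = 1.86 + 2.18 = 4.04 eV

Required wavelength:
λ = hc/E_photon = (6.626×10⁻³⁴)(3×10⁸) / (4.04 × 1.602×10⁻¹⁹)
λ = 306.89 nm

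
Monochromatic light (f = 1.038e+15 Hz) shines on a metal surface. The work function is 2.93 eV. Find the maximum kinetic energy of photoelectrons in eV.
1.3628 eV

Using Einstein's photoelectric equation: KE_max = hf - φ

First, calculate the photon energy:
E_photon = hf = (6.626×10⁻³⁴ J·s)(1.038e+15 Hz)
E_photon = 4.2928 eV

Then, the maximum kinetic energy:
KE_max = E_photon - φ = 4.2928 eV - 2.93 eV = 1.3628 eV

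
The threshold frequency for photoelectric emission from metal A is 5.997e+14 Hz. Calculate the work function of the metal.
2.48 eV

At the threshold frequency, photon energy equals work function:
φ = hf₀

Calculating:
φ = (6.626×10⁻³⁴ J·s)(5.997e+14 Hz)
φ = 2.48 eV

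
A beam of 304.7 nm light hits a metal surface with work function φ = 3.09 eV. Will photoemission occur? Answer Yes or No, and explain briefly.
Yes

For photoemission, the photon energy must exceed the work function.

Photon energy: E = hc/λ = 4.0691 eV
Work function: φ = 3.09 eV

Since E_photon (4.0691 eV) > φ (3.09 eV), photoemission WILL occur.
The threshold wavelength is λ₀ = hc/φ = 401.2 nm.
Since 304.7 nm < 401.2 nm, the light has sufficient energy.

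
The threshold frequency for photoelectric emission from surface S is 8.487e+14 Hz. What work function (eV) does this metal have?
3.51 eV

At the threshold frequency, photon energy equals work function:
φ = hf₀

Calculating:
φ = (6.626×10⁻³⁴ J·s)(8.487e+14 Hz)
φ = 3.51 eV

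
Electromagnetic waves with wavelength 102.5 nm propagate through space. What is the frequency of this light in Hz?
2.9248e+15 Hz

Using the wave equation: c = fλ

Solving for frequency:
f = c/λ = (3×10⁸ m/s) / (102.5×10⁻⁹ m)
f = 2.9248e+15 Hz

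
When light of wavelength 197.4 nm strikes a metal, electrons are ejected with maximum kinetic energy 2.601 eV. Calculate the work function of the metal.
3.68 eV

From Einstein's photoelectric equation: KE_max = hf - φ = hc/λ - φ

Rearranging for φ:
φ = hc/λ - KE_max

Calculate photon energy:
E_photon = hc/λ = 6.2809 eV

Therefore:
φ = 6.2809 - 2.601 = 3.68 eV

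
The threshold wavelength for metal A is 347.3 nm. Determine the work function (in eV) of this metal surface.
3.57 eV

At the threshold wavelength, photon energy equals work function:
φ = hc/λ₀

Calculating:
φ = (6.626×10⁻³⁴ J·s)(3×10⁸ m/s) / (347.3×10⁻⁹ m)
φ = 3.57 eV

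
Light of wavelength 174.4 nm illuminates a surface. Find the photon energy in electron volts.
7.1092 eV

Using E = hf = hc/λ:

E = hc/λ = (6.626×10⁻³⁴ J·s)(3×10⁸ m/s) / (174.4×10⁻⁹ m)
E = 7.1092 eV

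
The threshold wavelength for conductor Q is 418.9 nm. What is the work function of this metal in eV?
2.96 eV

At the threshold wavelength, photon energy equals work function:
φ = hc/λ₀

Calculating:
φ = (6.626×10⁻³⁴ J·s)(3×10⁸ m/s) / (418.9×10⁻⁹ m)
φ = 2.96 eV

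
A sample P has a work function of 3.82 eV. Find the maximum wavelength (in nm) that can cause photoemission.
324.57 nm

The threshold wavelength is when the photon energy equals the work function:
hc/λ₀ = φ

Solving for λ₀:
λ₀ = hc/φ = (6.626×10⁻³⁴ J·s)(3×10⁸ m/s) / (3.82 eV × 1.602×10⁻¹⁹ J/eV)
λ₀ = 324.57 nm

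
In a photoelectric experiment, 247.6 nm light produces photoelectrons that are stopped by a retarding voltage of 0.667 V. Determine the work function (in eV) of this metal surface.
4.34 eV

The stopping potential gives the maximum kinetic energy: KE_max = eV_s = 0.667 eV

From Einstein's photoelectric equation: KE_max = hc/λ - φ
Rearranging: φ = hc/λ - KE_max

Calculate photon energy:
E_photon = hc/λ = (6.626×10⁻³⁴ J·s)(3×10⁸ m/s) / (247.6×10⁻⁹ m) = 5.0074 eV

Therefore:
φ = 5.0074 - 0.667 = 4.34 eV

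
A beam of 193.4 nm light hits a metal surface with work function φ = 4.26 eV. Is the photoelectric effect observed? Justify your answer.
Yes

For photoemission, the photon energy must exceed the work function.

Photon energy: E = hc/λ = 6.4108 eV
Work function: φ = 4.26 eV

Since E_photon (6.4108 eV) > φ (4.26 eV), photoemission WILL occur.
The threshold wavelength is λ₀ = hc/φ = 291.0 nm.
Since 193.4 nm < 291.0 nm, the light has sufficient energy.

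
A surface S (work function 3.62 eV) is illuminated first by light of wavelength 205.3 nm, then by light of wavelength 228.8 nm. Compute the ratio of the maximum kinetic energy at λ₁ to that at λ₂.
1.3448

Using Einstein's equation: KE_max = hc/λ - φ

For λ₁ = 205.3 nm:
E₁ = hc/λ₁ = 6.0392 eV
KE₁ = E₁ - φ = 6.0392 - 3.62 = 2.4192 eV

For λ₂ = 228.8 nm:
E₂ = hc/λ₂ = 5.4189 eV
KE₂ = E₂ - φ = 5.4189 - 3.62 = 1.7989 eV

Ratio: KE₁/KE₂ = 2.4192/1.7989 = 1.3448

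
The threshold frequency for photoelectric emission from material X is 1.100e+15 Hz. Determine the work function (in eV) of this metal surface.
4.55 eV

At the threshold frequency, photon energy equals work function:
φ = hf₀

Calculating:
φ = (6.626×10⁻³⁴ J·s)(1.100e+15 Hz)
φ = 4.55 eV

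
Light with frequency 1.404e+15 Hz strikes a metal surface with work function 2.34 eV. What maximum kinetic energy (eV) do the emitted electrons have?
3.4665 eV

Using Einstein's photoelectric equation: KE_max = hf - φ

First, calculate the photon energy:
E_photon = hf = (6.626×10⁻³⁴ J·s)(1.404e+15 Hz)
E_photon = 5.8065 eV

Then, the maximum kinetic energy:
KE_max = E_photon - φ = 5.8065 eV - 2.34 eV = 3.4665 eV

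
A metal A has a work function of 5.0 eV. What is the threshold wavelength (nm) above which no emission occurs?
247.97 nm

The threshold wavelength is when the photon energy equals the work function:
hc/λ₀ = φ

Solving for λ₀:
λ₀ = hc/φ = (6.626×10⁻³⁴ J·s)(3×10⁸ m/s) / (5.0 eV × 1.602×10⁻¹⁹ J/eV)
λ₀ = 247.97 nm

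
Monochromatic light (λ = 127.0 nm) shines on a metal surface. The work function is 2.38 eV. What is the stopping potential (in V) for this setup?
7.3825 V

The stopping potential V_s satisfies: eV_s = KE_max

First, find KE_max using Einstein's equation:
E_photon = hc/λ = 9.7625 eV
KE_max = E_photon - φ = 9.7625 - 2.38 = 7.3825 eV

Since eV_s = KE_max:
V_s = KE_max/e = 7.3825 V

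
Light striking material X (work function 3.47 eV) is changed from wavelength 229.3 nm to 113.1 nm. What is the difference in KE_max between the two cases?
5.5553 eV

Using Einstein's equation: KE_max = hc/λ - φ

For λ₁ = 229.3 nm:
KE₁ = hc/λ₁ - φ = 5.4071 - 3.47 = 1.9371 eV

For λ₂ = 113.1 nm:
KE₂ = hc/λ₂ - φ = 10.9624 - 3.47 = 7.4924 eV

Change in KE:
ΔKE = KE₂ - KE₁ = 7.4924 - 1.9371 = 5.5553 eV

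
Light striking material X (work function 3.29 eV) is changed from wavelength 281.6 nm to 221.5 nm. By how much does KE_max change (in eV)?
1.1946 eV

Using Einstein's equation: KE_max = hc/λ - φ

For λ₁ = 281.6 nm:
KE₁ = hc/λ₁ - φ = 4.4028 - 3.29 = 1.1128 eV

For λ₂ = 221.5 nm:
KE₂ = hc/λ₂ - φ = 5.5975 - 3.29 = 2.3075 eV

Change in KE:
ΔKE = KE₂ - KE₁ = 2.3075 - 1.1128 = 1.1946 eV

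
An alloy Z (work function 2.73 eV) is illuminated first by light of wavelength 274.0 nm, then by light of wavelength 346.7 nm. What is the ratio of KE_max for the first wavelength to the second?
2.1214

Using Einstein's equation: KE_max = hc/λ - φ

For λ₁ = 274.0 nm:
E₁ = hc/λ₁ = 4.5250 eV
KE₁ = E₁ - φ = 4.5250 - 2.73 = 1.7950 eV

For λ₂ = 346.7 nm:
E₂ = hc/λ₂ = 3.5761 eV
KE₂ = E₂ - φ = 3.5761 - 2.73 = 0.8461 eV

Ratio: KE₁/KE₂ = 1.7950/0.8461 = 2.1214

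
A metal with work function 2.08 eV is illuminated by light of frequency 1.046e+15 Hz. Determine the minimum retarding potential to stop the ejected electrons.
2.2459 V

The stopping potential V_s satisfies: eV_s = KE_max

First, find KE_max using Einstein's equation:
E_photon = hf = (6.626×10⁻³⁴ J·s)(1.046e+15 Hz) = 4.3259 eV
KE_max = E_photon - φ = 4.3259 - 2.08 = 2.2459 eV

Since eV_s = KE_max:
V_s = KE_max/e = 2.2459 V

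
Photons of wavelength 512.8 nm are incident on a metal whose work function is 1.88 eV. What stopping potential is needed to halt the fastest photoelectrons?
0.5378 V

The stopping potential V_s satisfies: eV_s = KE_max

First, find KE_max using Einstein's equation:
E_photon = hc/λ = 2.4178 eV
KE_max = E_photon - φ = 2.4178 - 1.88 = 0.5378 eV

Since eV_s = KE_max:
V_s = KE_max/e = 0.5378 V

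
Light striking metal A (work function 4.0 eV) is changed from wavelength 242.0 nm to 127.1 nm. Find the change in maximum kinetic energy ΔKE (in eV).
4.6315 eV

Using Einstein's equation: KE_max = hc/λ - φ

For λ₁ = 242.0 nm:
KE₁ = hc/λ₁ - φ = 5.1233 - 4.0 = 1.1233 eV

For λ₂ = 127.1 nm:
KE₂ = hc/λ₂ - φ = 9.7549 - 4.0 = 5.7549 eV

Change in KE:
ΔKE = KE₂ - KE₁ = 5.7549 - 1.1233 = 4.6315 eV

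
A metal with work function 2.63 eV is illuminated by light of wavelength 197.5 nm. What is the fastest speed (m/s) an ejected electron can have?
1.1328e+06 m/s

First, find the maximum kinetic energy:
E_photon = hc/λ = 6.2777 eV
KE_max = E_photon - φ = 6.2777 - 2.63 = 3.6477 eV

Convert to Joules: KE_max = 3.6477 × 1.602×10⁻¹⁹ J = 5.8442e-19 J

Then use KE = ½mv² to find velocity:
v = √(2·KE/m) = √(2 × 5.8442e-19 J / 9.109e-31 kg)
v = 1.1328e+06 m/s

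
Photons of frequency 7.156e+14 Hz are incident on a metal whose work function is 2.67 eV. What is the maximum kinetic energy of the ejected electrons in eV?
0.2895 eV

Using Einstein's photoelectric equation: KE_max = hf - φ

First, calculate the photon energy:
E_photon = hf = (6.626×10⁻³⁴ J·s)(7.156e+14 Hz)
E_photon = 2.9595 eV

Then, the maximum kinetic energy:
KE_max = E_photon - φ = 2.9595 eV - 2.67 eV = 0.2895 eV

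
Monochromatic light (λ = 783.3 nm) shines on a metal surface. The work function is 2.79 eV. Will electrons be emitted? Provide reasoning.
No

For photoemission, the photon energy must exceed the work function.

Photon energy: E = hc/λ = 1.5828 eV
Work function: φ = 2.79 eV

Since E_photon (1.5828 eV) < φ (2.79 eV), photoemission will NOT occur.
The threshold wavelength is λ₀ = hc/φ = 444.4 nm.
Since 783.3 nm > 444.4 nm, the photons lack sufficient energy.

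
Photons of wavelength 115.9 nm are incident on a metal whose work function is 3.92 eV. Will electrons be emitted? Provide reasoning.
Yes

For photoemission, the photon energy must exceed the work function.

Photon energy: E = hc/λ = 10.6975 eV
Work function: φ = 3.92 eV

Since E_photon (10.6975 eV) > φ (3.92 eV), photoemission WILL occur.
The threshold wavelength is λ₀ = hc/φ = 316.3 nm.
Since 115.9 nm < 316.3 nm, the light has sufficient energy.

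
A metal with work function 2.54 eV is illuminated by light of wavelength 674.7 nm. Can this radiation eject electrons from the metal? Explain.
No

For photoemission, the photon energy must exceed the work function.

Photon energy: E = hc/λ = 1.8376 eV
Work function: φ = 2.54 eV

Since E_photon (1.8376 eV) < φ (2.54 eV), photoemission will NOT occur.
The threshold wavelength is λ₀ = hc/φ = 488.1 nm.
Since 674.7 nm > 488.1 nm, the photons lack sufficient energy.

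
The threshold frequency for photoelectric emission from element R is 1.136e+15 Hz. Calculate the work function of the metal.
4.70 eV

At the threshold frequency, photon energy equals work function:
φ = hf₀

Calculating:
φ = (6.626×10⁻³⁴ J·s)(1.136e+15 Hz)
φ = 4.70 eV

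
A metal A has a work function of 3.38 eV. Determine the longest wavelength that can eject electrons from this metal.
366.82 nm

The threshold wavelength is when the photon energy equals the work function:
hc/λ₀ = φ

Solving for λ₀:
λ₀ = hc/φ = (6.626×10⁻³⁴ J·s)(3×10⁸ m/s) / (3.38 eV × 1.602×10⁻¹⁹ J/eV)
λ₀ = 366.82 nm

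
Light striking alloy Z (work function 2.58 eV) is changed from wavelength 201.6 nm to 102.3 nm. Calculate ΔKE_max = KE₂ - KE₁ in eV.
5.9697 eV

Using Einstein's equation: KE_max = hc/λ - φ

For λ₁ = 201.6 nm:
KE₁ = hc/λ₁ - φ = 6.1500 - 2.58 = 3.5700 eV

For λ₂ = 102.3 nm:
KE₂ = hc/λ₂ - φ = 12.1197 - 2.58 = 9.5397 eV

Change in KE:
ΔKE = KE₂ - KE₁ = 9.5397 - 3.5700 = 5.9697 eV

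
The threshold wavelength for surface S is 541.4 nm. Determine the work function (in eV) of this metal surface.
2.29 eV

At the threshold wavelength, photon energy equals work function:
φ = hc/λ₀

Calculating:
φ = (6.626×10⁻³⁴ J·s)(3×10⁸ m/s) / (541.4×10⁻⁹ m)
φ = 2.29 eV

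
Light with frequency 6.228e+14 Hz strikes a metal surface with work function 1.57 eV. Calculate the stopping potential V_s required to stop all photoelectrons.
1.0057 V

The stopping potential V_s satisfies: eV_s = KE_max

First, find KE_max using Einstein's equation:
E_photon = hf = (6.626×10⁻³⁴ J·s)(6.228e+14 Hz) = 2.5757 eV
KE_max = E_photon - φ = 2.5757 - 1.57 = 1.0057 eV

Since eV_s = KE_max:
V_s = KE_max/e = 1.0057 V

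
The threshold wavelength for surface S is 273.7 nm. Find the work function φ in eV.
4.53 eV

At the threshold wavelength, photon energy equals work function:
φ = hc/λ₀

Calculating:
φ = (6.626×10⁻³⁴ J·s)(3×10⁸ m/s) / (273.7×10⁻⁹ m)
φ = 4.53 eV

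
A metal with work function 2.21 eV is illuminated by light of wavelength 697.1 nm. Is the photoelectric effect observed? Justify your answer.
No

For photoemission, the photon energy must exceed the work function.

Photon energy: E = hc/λ = 1.7786 eV
Work function: φ = 2.21 eV

Since E_photon (1.7786 eV) < φ (2.21 eV), photoemission will NOT occur.
The threshold wavelength is λ₀ = hc/φ = 561.0 nm.
Since 697.1 nm > 561.0 nm, the photons lack sufficient energy.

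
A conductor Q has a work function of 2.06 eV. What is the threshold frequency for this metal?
4.9811e+14 Hz

The threshold frequency is when the photon energy equals the work function:
hf₀ = φ

Solving for f₀:
f₀ = φ/h = (2.06 eV × 1.602×10⁻¹⁹ J/eV) / (6.626×10⁻³⁴ J·s)
f₀ = 4.9811e+14 Hz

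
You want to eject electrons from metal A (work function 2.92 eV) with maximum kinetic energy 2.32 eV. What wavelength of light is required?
236.61 nm

From Einstein's equation: KE_max = hc/λ - φ

Rearranging for λ:
hc/λ = KE_max + φ
λ = hc/(KE_max + φ)

Required photon energy:
E_photon = KE_max + φ = 2.32 + 2.92 = 5.24 eV

Required wavelength:
λ = hc/E_photon = (6.626×10⁻³⁴)(3×10⁸) / (5.24 × 1.602×10⁻¹⁹)
λ = 236.61 nm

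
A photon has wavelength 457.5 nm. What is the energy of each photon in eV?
2.7100 eV

Using E = hf = hc/λ:

E = hc/λ = (6.626×10⁻³⁴ J·s)(3×10⁸ m/s) / (457.5×10⁻⁹ m)
E = 2.7100 eV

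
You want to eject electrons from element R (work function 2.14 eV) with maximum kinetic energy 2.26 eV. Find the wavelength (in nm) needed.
281.78 nm

From Einstein's equation: KE_max = hc/λ - φ

Rearranging for λ:
hc/λ = KE_max + φ
λ = hc/(KE_max + φ)

Required photon energy:
E_photon = KE_max + φ = 2.26 + 2.14 = 4.40 eV

Required wavelength:
λ = hc/E_photon = (6.626×10⁻³⁴)(3×10⁸) / (4.40 × 1.602×10⁻¹⁹)
λ = 281.78 nm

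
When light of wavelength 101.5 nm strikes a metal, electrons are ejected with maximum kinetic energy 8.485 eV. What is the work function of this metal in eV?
3.73 eV

From Einstein's photoelectric equation: KE_max = hf - φ = hc/λ - φ

Rearranging for φ:
φ = hc/λ - KE_max

Calculate photon energy:
E_photon = hc/λ = 12.2152 eV

Therefore:
φ = 12.2152 - 8.485 = 3.73 eV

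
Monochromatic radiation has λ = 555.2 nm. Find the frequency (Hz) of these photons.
5.3997e+14 Hz

Using the wave equation: c = fλ

Solving for frequency:
f = c/λ = (3×10⁸ m/s) / (555.2×10⁻⁹ m)
f = 5.3997e+14 Hz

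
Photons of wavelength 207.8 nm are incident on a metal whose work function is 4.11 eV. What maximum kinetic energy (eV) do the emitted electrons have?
1.8565 eV

Using Einstein's photoelectric equation: KE_max = hf - φ = hc/λ - φ

First, calculate the photon energy:
E_photon = hc/λ = (6.626×10⁻³⁴ J·s)(3×10⁸ m/s) / (207.8×10⁻⁹ m)
E_photon = 5.9665 eV

Then, the maximum kinetic energy:
KE_max = E_photon - φ = 5.9665 eV - 4.11 eV = 1.8565 eV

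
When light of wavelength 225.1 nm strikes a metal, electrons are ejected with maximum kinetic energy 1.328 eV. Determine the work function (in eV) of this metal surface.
4.18 eV

From Einstein's photoelectric equation: KE_max = hf - φ = hc/λ - φ

Rearranging for φ:
φ = hc/λ - KE_max

Calculate photon energy:
E_photon = hc/λ = 5.5080 eV

Therefore:
φ = 5.5080 - 1.328 = 4.18 eV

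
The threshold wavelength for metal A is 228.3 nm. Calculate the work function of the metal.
5.43 eV

At the threshold wavelength, photon energy equals work function:
φ = hc/λ₀

Calculating:
φ = (6.626×10⁻³⁴ J·s)(3×10⁸ m/s) / (228.3×10⁻⁹ m)
φ = 5.43 eV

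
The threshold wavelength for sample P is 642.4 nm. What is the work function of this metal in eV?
1.93 eV

At the threshold wavelength, photon energy equals work function:
φ = hc/λ₀

Calculating:
φ = (6.626×10⁻³⁴ J·s)(3×10⁸ m/s) / (642.4×10⁻⁹ m)
φ = 1.93 eV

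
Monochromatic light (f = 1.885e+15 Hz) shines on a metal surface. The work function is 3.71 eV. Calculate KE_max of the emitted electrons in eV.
4.0857 eV

Using Einstein's photoelectric equation: KE_max = hf - φ

First, calculate the photon energy:
E_photon = hf = (6.626×10⁻³⁴ J·s)(1.885e+15 Hz)
E_photon = 7.7957 eV

Then, the maximum kinetic energy:
KE_max = E_photon - φ = 7.7957 eV - 3.71 eV = 4.0857 eV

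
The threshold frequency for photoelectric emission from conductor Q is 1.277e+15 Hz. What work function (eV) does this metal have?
5.28 eV

At the threshold frequency, photon energy equals work function:
φ = hf₀

Calculating:
φ = (6.626×10⁻³⁴ J·s)(1.277e+15 Hz)
φ = 5.28 eV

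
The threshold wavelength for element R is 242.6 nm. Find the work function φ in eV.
5.11 eV

At the threshold wavelength, photon energy equals work function:
φ = hc/λ₀

Calculating:
φ = (6.626×10⁻³⁴ J·s)(3×10⁸ m/s) / (242.6×10⁻⁹ m)
φ = 5.11 eV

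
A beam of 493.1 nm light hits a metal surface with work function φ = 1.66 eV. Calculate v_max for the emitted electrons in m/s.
5.4822e+05 m/s

First, find the maximum kinetic energy:
E_photon = hc/λ = 2.5144 eV
KE_max = E_photon - φ = 2.5144 - 1.66 = 0.8544 eV

Convert to Joules: KE_max = 0.8544 × 1.602×10⁻¹⁹ J = 1.3689e-19 J

Then use KE = ½mv² to find velocity:
v = √(2·KE/m) = √(2 × 1.3689e-19 J / 9.109e-31 kg)
v = 5.4822e+05 m/s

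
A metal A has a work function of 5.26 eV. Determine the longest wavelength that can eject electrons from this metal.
235.71 nm

The threshold wavelength is when the photon energy equals the work function:
hc/λ₀ = φ

Solving for λ₀:
λ₀ = hc/φ = (6.626×10⁻³⁴ J·s)(3×10⁸ m/s) / (5.26 eV × 1.602×10⁻¹⁹ J/eV)
λ₀ = 235.71 nm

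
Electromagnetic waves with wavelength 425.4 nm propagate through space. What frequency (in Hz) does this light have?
7.0473e+14 Hz

Using the wave equation: c = fλ

Solving for frequency:
f = c/λ = (3×10⁸ m/s) / (425.4×10⁻⁹ m)
f = 7.0473e+14 Hz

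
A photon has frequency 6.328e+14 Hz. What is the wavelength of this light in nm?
473.76 nm

Using the wave equation: c = fλ

Solving for wavelength:
λ = c/f = (3×10⁸ m/s) / (6.328e+14 Hz)
λ = 473.76 nm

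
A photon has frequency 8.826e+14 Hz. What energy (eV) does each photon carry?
3.6501 eV

Using E = hf:

E = hf = (6.626×10⁻³⁴ J·s)(8.826e+14 Hz)
E = 3.6501 eV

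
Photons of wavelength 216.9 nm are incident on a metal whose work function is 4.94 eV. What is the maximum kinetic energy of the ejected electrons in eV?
0.7762 eV

Using Einstein's photoelectric equation: KE_max = hf - φ = hc/λ - φ

First, calculate the photon energy:
E_photon = hc/λ = (6.626×10⁻³⁴ J·s)(3×10⁸ m/s) / (216.9×10⁻⁹ m)
E_photon = 5.7162 eV

Then, the maximum kinetic energy:
KE_max = E_photon - φ = 5.7162 eV - 4.94 eV = 0.7762 eV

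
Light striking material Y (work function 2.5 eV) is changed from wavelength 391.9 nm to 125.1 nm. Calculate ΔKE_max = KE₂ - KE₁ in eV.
6.7471 eV

Using Einstein's equation: KE_max = hc/λ - φ

For λ₁ = 391.9 nm:
KE₁ = hc/λ₁ - φ = 3.1637 - 2.5 = 0.6637 eV

For λ₂ = 125.1 nm:
KE₂ = hc/λ₂ - φ = 9.9108 - 2.5 = 7.4108 eV

Change in KE:
ΔKE = KE₂ - KE₁ = 7.4108 - 0.6637 = 6.7471 eV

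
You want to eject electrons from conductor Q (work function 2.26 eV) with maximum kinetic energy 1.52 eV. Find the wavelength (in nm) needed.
328.00 nm

From Einstein's equation: KE_max = hc/λ - φ

Rearranging for λ:
hc/λ = KE_max + φ
λ = hc/(KE_max + φ)

Required photon energy:
E_photon = KE_max + φ = 1.52 + 2.26 = 3.78 eV

Required wavelength:
λ = hc/E_photon = (6.626×10⁻³⁴)(3×10⁸) / (3.78 × 1.602×10⁻¹⁹)
λ = 328.00 nm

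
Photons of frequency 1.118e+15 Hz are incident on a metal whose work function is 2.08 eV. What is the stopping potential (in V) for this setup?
2.5437 V

The stopping potential V_s satisfies: eV_s = KE_max

First, find KE_max using Einstein's equation:
E_photon = hf = (6.626×10⁻³⁴ J·s)(1.118e+15 Hz) = 4.6237 eV
KE_max = E_photon - φ = 4.6237 - 2.08 = 2.5437 eV

Since eV_s = KE_max:
V_s = KE_max/e = 2.5437 V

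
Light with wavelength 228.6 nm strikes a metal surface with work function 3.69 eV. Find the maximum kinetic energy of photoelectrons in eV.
1.7336 eV

Using Einstein's photoelectric equation: KE_max = hf - φ = hc/λ - φ

First, calculate the photon energy:
E_photon = hc/λ = (6.626×10⁻³⁴ J·s)(3×10⁸ m/s) / (228.6×10⁻⁹ m)
E_photon = 5.4236 eV

Then, the maximum kinetic energy:
KE_max = E_photon - φ = 5.4236 eV - 3.69 eV = 1.7336 eV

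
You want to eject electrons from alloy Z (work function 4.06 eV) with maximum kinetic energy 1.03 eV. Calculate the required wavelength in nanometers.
243.58 nm

From Einstein's equation: KE_max = hc/λ - φ

Rearranging for λ:
hc/λ = KE_max + φ
λ = hc/(KE_max + φ)

Required photon energy:
E_photon = KE_max + φ = 1.03 + 4.06 = 5.09 eV

Required wavelength:
λ = hc/E_photon = (6.626×10⁻³⁴)(3×10⁸) / (5.09 × 1.602×10⁻¹⁹)
λ = 243.58 nm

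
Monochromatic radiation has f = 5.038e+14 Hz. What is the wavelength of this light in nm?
595.06 nm

Using the wave equation: c = fλ

Solving for wavelength:
λ = c/f = (3×10⁸ m/s) / (5.038e+14 Hz)
λ = 595.06 nm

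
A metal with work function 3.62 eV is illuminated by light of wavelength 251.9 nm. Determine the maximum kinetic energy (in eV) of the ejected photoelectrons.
1.3020 eV

Using Einstein's photoelectric equation: KE_max = hf - φ = hc/λ - φ

First, calculate the photon energy:
E_photon = hc/λ = (6.626×10⁻³⁴ J·s)(3×10⁸ m/s) / (251.9×10⁻⁹ m)
E_photon = 4.9220 eV

Then, the maximum kinetic energy:
KE_max = E_photon - φ = 4.9220 eV - 3.62 eV = 1.3020 eV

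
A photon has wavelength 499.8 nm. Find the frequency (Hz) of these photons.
5.9982e+14 Hz

Using the wave equation: c = fλ

Solving for frequency:
f = c/λ = (3×10⁸ m/s) / (499.8×10⁻⁹ m)
f = 5.9982e+14 Hz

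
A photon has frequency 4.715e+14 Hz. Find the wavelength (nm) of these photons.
635.83 nm

Using the wave equation: c = fλ

Solving for wavelength:
λ = c/f = (3×10⁸ m/s) / (4.715e+14 Hz)
λ = 635.83 nm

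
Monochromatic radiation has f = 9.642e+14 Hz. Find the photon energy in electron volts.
3.9876 eV

Using E = hf:

E = hf = (6.626×10⁻³⁴ J·s)(9.642e+14 Hz)
E = 3.9876 eV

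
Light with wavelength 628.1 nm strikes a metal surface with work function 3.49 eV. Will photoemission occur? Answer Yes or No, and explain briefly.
No

For photoemission, the photon energy must exceed the work function.

Photon energy: E = hc/λ = 1.9740 eV
Work function: φ = 3.49 eV

Since E_photon (1.9740 eV) < φ (3.49 eV), photoemission will NOT occur.
The threshold wavelength is λ₀ = hc/φ = 355.3 nm.
Since 628.1 nm > 355.3 nm, the photons lack sufficient energy.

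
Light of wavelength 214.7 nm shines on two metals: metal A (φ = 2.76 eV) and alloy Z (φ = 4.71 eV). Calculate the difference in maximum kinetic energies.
1.9500 eV

Using KE_max = hc/λ - φ for each metal:

Photon energy: E = hc/λ = 5.7748 eV

For metal A (φ₁ = 2.76 eV):
KE₁ = E - φ₁ = 5.7748 - 2.76 = 3.0148 eV

For alloy Z (φ₂ = 4.71 eV):
KE₂ = E - φ₂ = 5.7748 - 4.71 = 1.0648 eV

Difference:
ΔKE = KE₁ - KE₂ = 3.0148 - 1.0648 = 1.9500 eV

Note: The difference equals the difference in work functions: 4.71 - 2.76 = 1.95 eV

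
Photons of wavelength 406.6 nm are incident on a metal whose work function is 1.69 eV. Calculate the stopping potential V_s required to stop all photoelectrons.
1.3593 V

The stopping potential V_s satisfies: eV_s = KE_max

First, find KE_max using Einstein's equation:
E_photon = hc/λ = 3.0493 eV
KE_max = E_photon - φ = 3.0493 - 1.69 = 1.3593 eV

Since eV_s = KE_max:
V_s = KE_max/e = 1.3593 V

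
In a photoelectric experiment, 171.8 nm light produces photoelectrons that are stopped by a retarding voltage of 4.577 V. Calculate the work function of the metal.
2.64 eV

The stopping potential gives the maximum kinetic energy: KE_max = eV_s = 4.577 eV

From Einstein's photoelectric equation: KE_max = hc/λ - φ
Rearranging: φ = hc/λ - KE_max

Calculate photon energy:
E_photon = hc/λ = (6.626×10⁻³⁴ J·s)(3×10⁸ m/s) / (171.8×10⁻⁹ m) = 7.2168 eV

Therefore:
φ = 7.2168 - 4.577 = 2.64 eV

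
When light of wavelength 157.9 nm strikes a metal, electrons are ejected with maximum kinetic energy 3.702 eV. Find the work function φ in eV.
4.15 eV

From Einstein's photoelectric equation: KE_max = hf - φ = hc/λ - φ

Rearranging for φ:
φ = hc/λ - KE_max

Calculate photon energy:
E_photon = hc/λ = 7.8521 eV

Therefore:
φ = 7.8521 - 3.702 = 4.15 eV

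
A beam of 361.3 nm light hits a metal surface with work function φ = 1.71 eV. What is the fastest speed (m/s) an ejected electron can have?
7.7820e+05 m/s

First, find the maximum kinetic energy:
E_photon = hc/λ = 3.4316 eV
KE_max = E_photon - φ = 3.4316 - 1.71 = 1.7216 eV

Convert to Joules: KE_max = 1.7216 × 1.602×10⁻¹⁹ J = 2.7583e-19 J

Then use KE = ½mv² to find velocity:
v = √(2·KE/m) = √(2 × 2.7583e-19 J / 9.109e-31 kg)
v = 7.7820e+05 m/s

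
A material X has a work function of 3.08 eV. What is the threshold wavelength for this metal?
402.55 nm

The threshold wavelength is when the photon energy equals the work function:
hc/λ₀ = φ

Solving for λ₀:
λ₀ = hc/φ = (6.626×10⁻³⁴ J·s)(3×10⁸ m/s) / (3.08 eV × 1.602×10⁻¹⁹ J/eV)
λ₀ = 402.55 nm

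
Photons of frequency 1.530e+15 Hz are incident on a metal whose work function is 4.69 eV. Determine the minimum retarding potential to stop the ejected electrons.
1.6376 V

The stopping potential V_s satisfies: eV_s = KE_max

First, find KE_max using Einstein's equation:
E_photon = hf = (6.626×10⁻³⁴ J·s)(1.530e+15 Hz) = 6.3276 eV
KE_max = E_photon - φ = 6.3276 - 4.69 = 1.6376 eV

Since eV_s = KE_max:
V_s = KE_max/e = 1.6376 V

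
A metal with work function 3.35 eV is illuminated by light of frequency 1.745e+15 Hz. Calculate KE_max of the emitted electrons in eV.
3.8667 eV

Using Einstein's photoelectric equation: KE_max = hf - φ

First, calculate the photon energy:
E_photon = hf = (6.626×10⁻³⁴ J·s)(1.745e+15 Hz)
E_photon = 7.2167 eV

Then, the maximum kinetic energy:
KE_max = E_photon - φ = 7.2167 eV - 3.35 eV = 3.8667 eV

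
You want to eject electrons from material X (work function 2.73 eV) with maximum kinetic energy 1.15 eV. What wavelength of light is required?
319.55 nm

From Einstein's equation: KE_max = hc/λ - φ

Rearranging for λ:
hc/λ = KE_max + φ
λ = hc/(KE_max + φ)

Required photon energy:
E_photon = KE_max + φ = 1.15 + 2.73 = 3.88 eV

Required wavelength:
λ = hc/E_photon = (6.626×10⁻³⁴)(3×10⁸) / (3.88 × 1.602×10⁻¹⁹)
λ = 319.55 nm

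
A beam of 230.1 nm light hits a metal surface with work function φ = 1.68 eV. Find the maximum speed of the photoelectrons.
1.1421e+06 m/s

First, find the maximum kinetic energy:
E_photon = hc/λ = 5.3883 eV
KE_max = E_photon - φ = 5.3883 - 1.68 = 3.7083 eV

Convert to Joules: KE_max = 3.7083 × 1.602×10⁻¹⁹ J = 5.9413e-19 J

Then use KE = ½mv² to find velocity:
v = √(2·KE/m) = √(2 × 5.9413e-19 J / 9.109e-31 kg)
v = 1.1421e+06 m/s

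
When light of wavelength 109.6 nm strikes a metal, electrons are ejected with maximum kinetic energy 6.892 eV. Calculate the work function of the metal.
4.42 eV

From Einstein's photoelectric equation: KE_max = hf - φ = hc/λ - φ

Rearranging for φ:
φ = hc/λ - KE_max

Calculate photon energy:
E_photon = hc/λ = 11.3124 eV

Therefore:
φ = 11.3124 - 6.892 = 4.42 eV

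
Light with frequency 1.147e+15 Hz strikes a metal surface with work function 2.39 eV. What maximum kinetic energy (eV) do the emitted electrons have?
2.3536 eV

Using Einstein's photoelectric equation: KE_max = hf - φ

First, calculate the photon energy:
E_photon = hf = (6.626×10⁻³⁴ J·s)(1.147e+15 Hz)
E_photon = 4.7436 eV

Then, the maximum kinetic energy:
KE_max = E_photon - φ = 4.7436 eV - 2.39 eV = 2.3536 eV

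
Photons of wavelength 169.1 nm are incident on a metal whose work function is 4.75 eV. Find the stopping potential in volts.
2.5820 V

The stopping potential V_s satisfies: eV_s = KE_max

First, find KE_max using Einstein's equation:
E_photon = hc/λ = 7.3320 eV
KE_max = E_photon - φ = 7.3320 - 4.75 = 2.5820 eV

Since eV_s = KE_max:
V_s = KE_max/e = 2.5820 V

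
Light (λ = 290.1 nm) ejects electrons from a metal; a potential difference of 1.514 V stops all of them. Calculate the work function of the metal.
2.76 eV

The stopping potential gives the maximum kinetic energy: KE_max = eV_s = 1.514 eV

From Einstein's photoelectric equation: KE_max = hc/λ - φ
Rearranging: φ = hc/λ - KE_max

Calculate photon energy:
E_photon = hc/λ = (6.626×10⁻³⁴ J·s)(3×10⁸ m/s) / (290.1×10⁻⁹ m) = 4.2738 eV

Therefore:
φ = 4.2738 - 1.514 = 2.76 eV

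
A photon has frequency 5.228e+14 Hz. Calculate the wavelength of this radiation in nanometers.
573.44 nm

Using the wave equation: c = fλ

Solving for wavelength:
λ = c/f = (3×10⁸ m/s) / (5.228e+14 Hz)
λ = 573.44 nm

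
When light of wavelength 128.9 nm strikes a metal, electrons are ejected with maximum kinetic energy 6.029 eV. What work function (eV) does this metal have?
3.59 eV

From Einstein's photoelectric equation: KE_max = hf - φ = hc/λ - φ

Rearranging for φ:
φ = hc/λ - KE_max

Calculate photon energy:
E_photon = hc/λ = 9.6186 eV

Therefore:
φ = 9.6186 - 6.029 = 3.59 eV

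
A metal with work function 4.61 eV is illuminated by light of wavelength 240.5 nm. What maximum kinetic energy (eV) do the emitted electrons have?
0.5453 eV

Using Einstein's photoelectric equation: KE_max = hf - φ = hc/λ - φ

First, calculate the photon energy:
E_photon = hc/λ = (6.626×10⁻³⁴ J·s)(3×10⁸ m/s) / (240.5×10⁻⁹ m)
E_photon = 5.1553 eV

Then, the maximum kinetic energy:
KE_max = E_photon - φ = 5.1553 eV - 4.61 eV = 0.5453 eV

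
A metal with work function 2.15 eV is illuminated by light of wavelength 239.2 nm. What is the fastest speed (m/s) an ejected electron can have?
1.0330e+06 m/s

First, find the maximum kinetic energy:
E_photon = hc/λ = 5.1833 eV
KE_max = E_photon - φ = 5.1833 - 2.15 = 3.0333 eV

Convert to Joules: KE_max = 3.0333 × 1.602×10⁻¹⁹ J = 4.8599e-19 J

Then use KE = ½mv² to find velocity:
v = √(2·KE/m) = √(2 × 4.8599e-19 J / 9.109e-31 kg)
v = 1.0330e+06 m/s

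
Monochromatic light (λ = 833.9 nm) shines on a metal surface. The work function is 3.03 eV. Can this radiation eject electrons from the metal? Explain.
No

For photoemission, the photon energy must exceed the work function.

Photon energy: E = hc/λ = 1.4868 eV
Work function: φ = 3.03 eV

Since E_photon (1.4868 eV) < φ (3.03 eV), photoemission will NOT occur.
The threshold wavelength is λ₀ = hc/φ = 409.2 nm.
Since 833.9 nm > 409.2 nm, the photons lack sufficient energy.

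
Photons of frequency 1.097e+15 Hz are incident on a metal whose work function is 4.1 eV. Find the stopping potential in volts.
0.4368 V

The stopping potential V_s satisfies: eV_s = KE_max

First, find KE_max using Einstein's equation:
E_photon = hf = (6.626×10⁻³⁴ J·s)(1.097e+15 Hz) = 4.5368 eV
KE_max = E_photon - φ = 4.5368 - 4.1 = 0.4368 eV

Since eV_s = KE_max:
V_s = KE_max/e = 0.4368 V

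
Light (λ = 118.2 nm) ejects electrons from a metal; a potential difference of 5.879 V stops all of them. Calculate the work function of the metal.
4.61 eV

The stopping potential gives the maximum kinetic energy: KE_max = eV_s = 5.879 eV

From Einstein's photoelectric equation: KE_max = hc/λ - φ
Rearranging: φ = hc/λ - KE_max

Calculate photon energy:
E_photon = hc/λ = (6.626×10⁻³⁴ J·s)(3×10⁸ m/s) / (118.2×10⁻⁹ m) = 10.4894 eV

Therefore:
φ = 10.4894 - 5.879 = 4.61 eV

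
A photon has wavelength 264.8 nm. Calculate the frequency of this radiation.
1.1321e+15 Hz

Using the wave equation: c = fλ

Solving for frequency:
f = c/λ = (3×10⁸ m/s) / (264.8×10⁻⁹ m)
f = 1.1321e+15 Hz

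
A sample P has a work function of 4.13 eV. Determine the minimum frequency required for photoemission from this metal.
9.9863e+14 Hz

The threshold frequency is when the photon energy equals the work function:
hf₀ = φ

Solving for f₀:
f₀ = φ/h = (4.13 eV × 1.602×10⁻¹⁹ J/eV) / (6.626×10⁻³⁴ J·s)
f₀ = 9.9863e+14 Hz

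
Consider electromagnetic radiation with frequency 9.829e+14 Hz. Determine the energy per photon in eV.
4.0649 eV

Using E = hf:

E = hf = (6.626×10⁻³⁴ J·s)(9.829e+14 Hz)
E = 4.0649 eV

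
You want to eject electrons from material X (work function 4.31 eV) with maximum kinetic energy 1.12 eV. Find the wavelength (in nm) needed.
228.33 nm

From Einstein's equation: KE_max = hc/λ - φ

Rearranging for λ:
hc/λ = KE_max + φ
λ = hc/(KE_max + φ)

Required photon energy:
E_photon = KE_max + φ = 1.12 + 4.31 = 5.43 eV

Required wavelength:
λ = hc/E_photon = (6.626×10⁻³⁴)(3×10⁸) / (5.43 × 1.602×10⁻¹⁹)
λ = 228.33 nm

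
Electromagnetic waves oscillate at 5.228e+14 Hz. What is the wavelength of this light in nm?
573.44 nm

Using the wave equation: c = fλ

Solving for wavelength:
λ = c/f = (3×10⁸ m/s) / (5.228e+14 Hz)
λ = 573.44 nm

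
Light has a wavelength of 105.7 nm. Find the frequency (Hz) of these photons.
2.8363e+15 Hz

Using the wave equation: c = fλ

Solving for frequency:
f = c/λ = (3×10⁸ m/s) / (105.7×10⁻⁹ m)
f = 2.8363e+15 Hz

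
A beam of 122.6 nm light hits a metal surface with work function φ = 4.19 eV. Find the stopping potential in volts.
5.9229 V

The stopping potential V_s satisfies: eV_s = KE_max

First, find KE_max using Einstein's equation:
E_photon = hc/λ = 10.1129 eV
KE_max = E_photon - φ = 10.1129 - 4.19 = 5.9229 eV

Since eV_s = KE_max:
V_s = KE_max/e = 5.9229 V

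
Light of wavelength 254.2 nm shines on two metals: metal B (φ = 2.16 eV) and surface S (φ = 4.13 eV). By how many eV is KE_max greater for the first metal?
1.9700 eV

Using KE_max = hc/λ - φ for each metal:

Photon energy: E = hc/λ = 4.8774 eV

For metal B (φ₁ = 2.16 eV):
KE₁ = E - φ₁ = 4.8774 - 2.16 = 2.7174 eV

For surface S (φ₂ = 4.13 eV):
KE₂ = E - φ₂ = 4.8774 - 4.13 = 0.7474 eV

Difference:
ΔKE = KE₁ - KE₂ = 2.7174 - 0.7474 = 1.9700 eV

Note: The difference equals the difference in work functions: 4.13 - 2.16 = 1.97 eV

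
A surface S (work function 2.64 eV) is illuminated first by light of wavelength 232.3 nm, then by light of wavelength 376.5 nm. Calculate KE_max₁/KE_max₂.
4.1301

Using Einstein's equation: KE_max = hc/λ - φ

For λ₁ = 232.3 nm:
E₁ = hc/λ₁ = 5.3372 eV
KE₁ = E₁ - φ = 5.3372 - 2.64 = 2.6972 eV

For λ₂ = 376.5 nm:
E₂ = hc/λ₂ = 3.2931 eV
KE₂ = E₂ - φ = 3.2931 - 2.64 = 0.6531 eV

Ratio: KE₁/KE₂ = 2.6972/0.6531 = 4.1301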